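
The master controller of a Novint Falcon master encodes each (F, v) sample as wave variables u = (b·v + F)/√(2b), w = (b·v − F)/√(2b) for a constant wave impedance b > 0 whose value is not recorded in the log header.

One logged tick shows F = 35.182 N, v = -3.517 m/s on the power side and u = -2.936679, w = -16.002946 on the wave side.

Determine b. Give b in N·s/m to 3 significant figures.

u + w = -18.939625;  u + w = √(2b)·v, so √(2b) = -18.939625/(-3.517) = 5.385165.
b = (√(2b))²/2 = 29.000001/2 = 14.500001.
(Check via u − w = 2F/√(2b): u − w = 13.066267, 2F/√(2b) = 13.066267.)

b = 14.5 N·s/m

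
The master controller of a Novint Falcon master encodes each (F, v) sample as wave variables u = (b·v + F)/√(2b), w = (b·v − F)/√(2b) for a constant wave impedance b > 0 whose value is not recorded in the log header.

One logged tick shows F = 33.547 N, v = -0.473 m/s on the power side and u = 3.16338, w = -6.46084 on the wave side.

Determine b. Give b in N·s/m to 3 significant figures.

u + w = -3.2975;  u + w = √(2b)·v, so √(2b) = -3.2975/(-0.473) = 6.9714.
b = (√(2b))²/2 = 48.6001/2 = 24.3000.
(Check via u − w = 2F/√(2b): u − w = 9.6242, 2F/√(2b) = 9.6242.)

b = 24.3 N·s/m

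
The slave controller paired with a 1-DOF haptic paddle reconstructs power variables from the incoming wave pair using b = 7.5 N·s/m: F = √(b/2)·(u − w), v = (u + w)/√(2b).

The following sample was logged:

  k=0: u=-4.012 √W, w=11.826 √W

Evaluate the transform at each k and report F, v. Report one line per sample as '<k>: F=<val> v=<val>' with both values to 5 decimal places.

k=0: u−w=-15.83800, u+w=7.81400; √(b/2)=1.93649, √(2b)=3.87298; F=1.93649×(-15.838)=-30.67016, v=7.81400/3.87298=2.01757

0: F=-30.67016 v=2.01757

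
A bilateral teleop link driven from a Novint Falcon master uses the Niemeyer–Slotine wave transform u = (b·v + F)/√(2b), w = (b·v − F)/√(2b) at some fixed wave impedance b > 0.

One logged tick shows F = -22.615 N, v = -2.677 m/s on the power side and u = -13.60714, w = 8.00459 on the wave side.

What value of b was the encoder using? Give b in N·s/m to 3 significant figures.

b = 2.19 N·s/m

u + w = -5.60255;  u + w = √(2b)·v, so √(2b) = -5.60255/(-2.677) = 2.09285.
b = (√(2b))²/2 = 4.38001/2 = 2.19000.
(Check via u − w = 2F/√(2b): u − w = -21.61173, 2F/√(2b) = -21.61171.)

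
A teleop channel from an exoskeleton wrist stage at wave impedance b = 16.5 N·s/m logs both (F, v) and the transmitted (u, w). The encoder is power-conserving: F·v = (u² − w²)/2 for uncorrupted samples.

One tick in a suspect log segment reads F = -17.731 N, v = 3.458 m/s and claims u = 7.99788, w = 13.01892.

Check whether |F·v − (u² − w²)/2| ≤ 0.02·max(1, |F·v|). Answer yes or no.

no

F·v = (-17.731)×3.458 = -61.31380 W.
(u² − w²)/2 = (63.96608 − 169.49228)/2 = -52.76310 W.
|Δ| = 8.55070;  2% of max(1, |F·v|) = 1.22628.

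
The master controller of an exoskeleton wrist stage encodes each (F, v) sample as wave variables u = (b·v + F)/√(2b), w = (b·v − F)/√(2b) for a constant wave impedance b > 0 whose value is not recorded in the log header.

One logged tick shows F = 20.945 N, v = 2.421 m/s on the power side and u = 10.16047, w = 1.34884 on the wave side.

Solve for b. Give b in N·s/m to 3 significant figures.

u + w = 11.50931;  u + w = √(2b)·v, so √(2b) = 11.50931/2.421 = 4.75395.
b = (√(2b))²/2 = 22.60003/2 = 11.30001.
(Check via u − w = 2F/√(2b): u − w = 8.81163, 2F/√(2b) = 8.81162.)

b = 11.3 N·s/m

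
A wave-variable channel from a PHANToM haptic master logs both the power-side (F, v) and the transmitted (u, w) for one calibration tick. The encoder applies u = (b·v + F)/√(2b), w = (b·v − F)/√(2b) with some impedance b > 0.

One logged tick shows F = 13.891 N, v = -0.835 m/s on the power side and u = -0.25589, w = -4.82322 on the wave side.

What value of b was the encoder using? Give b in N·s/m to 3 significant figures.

b = 18.5 N·s/m

u + w = -5.07911;  u + w = √(2b)·v, so √(2b) = -5.07911/(-0.835) = 6.08277.
b = (√(2b))²/2 = 37.00005/2 = 18.50002.
(Check via u − w = 2F/√(2b): u − w = 4.56733, 2F/√(2b) = 4.56733.)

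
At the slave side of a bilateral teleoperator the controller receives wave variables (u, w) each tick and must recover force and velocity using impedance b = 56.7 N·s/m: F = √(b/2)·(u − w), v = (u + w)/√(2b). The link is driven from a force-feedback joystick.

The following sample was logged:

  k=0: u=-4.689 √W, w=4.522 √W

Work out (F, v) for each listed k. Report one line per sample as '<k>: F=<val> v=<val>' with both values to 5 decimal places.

0: F=-49.04371 v=-0.01568

k=0: u−w=-9.21100, u+w=-0.16700; √(b/2)=5.32447, √(2b)=10.64894; F=5.32447×(-9.211)=-49.04371, v=-0.16700/10.64894=-0.01568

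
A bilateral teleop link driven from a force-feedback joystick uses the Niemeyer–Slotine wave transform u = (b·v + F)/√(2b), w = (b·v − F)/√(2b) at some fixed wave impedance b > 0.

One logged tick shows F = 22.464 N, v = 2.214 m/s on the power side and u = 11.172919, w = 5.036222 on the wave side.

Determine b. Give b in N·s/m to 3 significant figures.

b = 26.8 N·s/m

u + w = 16.209141;  u + w = √(2b)·v, so √(2b) = 16.209141/2.214 = 7.321202.
b = (√(2b))²/2 = 53.599997/2 = 26.799999.
(Check via u − w = 2F/√(2b): u − w = 6.136697, 2F/√(2b) = 6.136697.)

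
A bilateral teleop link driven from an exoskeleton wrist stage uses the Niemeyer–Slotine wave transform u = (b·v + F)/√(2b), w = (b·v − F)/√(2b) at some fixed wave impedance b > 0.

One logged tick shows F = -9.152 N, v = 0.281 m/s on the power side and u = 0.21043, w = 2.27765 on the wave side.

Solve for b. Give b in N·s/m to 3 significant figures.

b = 39.2 N·s/m

u + w = 2.48808;  u + w = √(2b)·v, so √(2b) = 2.48808/0.281 = 8.85438.
b = (√(2b))²/2 = 78.40000/2 = 39.20000.
(Check via u − w = 2F/√(2b): u − w = -2.06722, 2F/√(2b) = -2.06723.)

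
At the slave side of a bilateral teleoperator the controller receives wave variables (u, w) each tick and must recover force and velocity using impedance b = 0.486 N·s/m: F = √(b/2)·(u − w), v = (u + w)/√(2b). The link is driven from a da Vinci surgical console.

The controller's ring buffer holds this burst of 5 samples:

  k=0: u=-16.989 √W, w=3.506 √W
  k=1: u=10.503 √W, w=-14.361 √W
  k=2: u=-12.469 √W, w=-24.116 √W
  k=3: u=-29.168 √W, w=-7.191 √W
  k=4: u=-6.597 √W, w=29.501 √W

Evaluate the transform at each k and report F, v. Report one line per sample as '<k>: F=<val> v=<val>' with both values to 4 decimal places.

0: F=-10.1030 v=-13.6758
1: F=12.2567 v=-3.9132
2: F=5.7414 v=-37.1082
3: F=-10.8336 v=-36.8790
4: F=-17.7945 v=23.2316

k=0: u−w=-20.4950, u+w=-13.4830; √(b/2)=0.4930, √(2b)=0.9859; F=0.4930×(-20.495)=-10.1030, v=-13.4830/0.9859=-13.6758
k=1: u−w=24.8640, u+w=-3.8580; √(b/2)=0.4930, √(2b)=0.9859; F=0.4930×24.864=12.2567, v=-3.8580/0.9859=-3.9132
k=2: u−w=11.6470, u+w=-36.5850; √(b/2)=0.4930, √(2b)=0.9859; F=0.4930×11.647=5.7414, v=-36.5850/0.9859=-37.1082
k=3: u−w=-21.9770, u+w=-36.3590; √(b/2)=0.4930, √(2b)=0.9859; F=0.4930×(-21.977)=-10.8336, v=-36.3590/0.9859=-36.8790
k=4: u−w=-36.0980, u+w=22.9040; √(b/2)=0.4930, √(2b)=0.9859; F=0.4930×(-36.098)=-17.7945, v=22.9040/0.9859=23.2316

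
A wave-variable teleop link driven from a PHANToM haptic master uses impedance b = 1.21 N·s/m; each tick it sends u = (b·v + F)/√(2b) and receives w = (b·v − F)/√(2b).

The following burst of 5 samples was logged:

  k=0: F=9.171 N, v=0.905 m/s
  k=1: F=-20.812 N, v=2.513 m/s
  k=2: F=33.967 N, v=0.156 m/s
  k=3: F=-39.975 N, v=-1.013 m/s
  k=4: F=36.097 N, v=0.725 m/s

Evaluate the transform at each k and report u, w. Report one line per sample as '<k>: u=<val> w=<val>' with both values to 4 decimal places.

0: u=6.5993 w=-5.1914
1: u=-11.4238 w=15.3331
2: u=21.9562 w=-21.7135
3: u=-26.4848 w=24.9090
4: u=23.7679 w=-22.6401

k=0: b·v=1.21×0.905=1.0951; √(2b)=1.5556; u=(1.0951+9.171)/1.5556=6.5993, w=(1.0951−9.171)/1.5556=-5.1914
k=1: b·v=1.21×2.513=3.0407; √(2b)=1.5556; u=(3.0407+(-20.812))/1.5556=-11.4238, w=(3.0407−(-20.812))/1.5556=15.3331
k=2: b·v=1.21×0.156=0.1888; √(2b)=1.5556; u=(0.1888+33.967)/1.5556=21.9562, w=(0.1888−33.967)/1.5556=-21.7135
k=3: b·v=1.21×(-1.013)=-1.2257; √(2b)=1.5556; u=(-1.2257+(-39.975))/1.5556=-26.4848, w=(-1.2257−(-39.975))/1.5556=24.9090
k=4: b·v=1.21×0.725=0.8772; √(2b)=1.5556; u=(0.8772+36.097)/1.5556=23.7679, w=(0.8772−36.097)/1.5556=-22.6401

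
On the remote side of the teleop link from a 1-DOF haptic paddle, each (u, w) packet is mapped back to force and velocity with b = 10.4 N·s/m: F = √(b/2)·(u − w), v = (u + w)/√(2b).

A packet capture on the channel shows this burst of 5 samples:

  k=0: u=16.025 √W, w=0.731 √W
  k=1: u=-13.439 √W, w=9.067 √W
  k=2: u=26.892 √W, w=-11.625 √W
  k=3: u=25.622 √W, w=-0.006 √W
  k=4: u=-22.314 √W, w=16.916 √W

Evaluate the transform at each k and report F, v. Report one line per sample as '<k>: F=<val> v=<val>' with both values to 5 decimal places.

0: F=34.87569 v=3.67400
1: F=-51.32158 v=-0.95862
2: F=87.83227 v=3.34751
3: F=58.44083 v=5.61668
4: F=-89.45816 v=-1.18359

k=0: u−w=15.29400, u+w=16.75600; √(b/2)=2.28035, √(2b)=4.56070; F=2.28035×15.294=34.87569, v=16.75600/4.56070=3.67400
k=1: u−w=-22.50600, u+w=-4.37200; √(b/2)=2.28035, √(2b)=4.56070; F=2.28035×(-22.506)=-51.32158, v=-4.37200/4.56070=-0.95862
k=2: u−w=38.51700, u+w=15.26700; √(b/2)=2.28035, √(2b)=4.56070; F=2.28035×38.517=87.83227, v=15.26700/4.56070=3.34751
k=3: u−w=25.62800, u+w=25.61600; √(b/2)=2.28035, √(2b)=4.56070; F=2.28035×25.628=58.44083, v=25.61600/4.56070=5.61668
k=4: u−w=-39.23000, u+w=-5.39800; √(b/2)=2.28035, √(2b)=4.56070; F=2.28035×(-39.23)=-89.45816, v=-5.39800/4.56070=-1.18359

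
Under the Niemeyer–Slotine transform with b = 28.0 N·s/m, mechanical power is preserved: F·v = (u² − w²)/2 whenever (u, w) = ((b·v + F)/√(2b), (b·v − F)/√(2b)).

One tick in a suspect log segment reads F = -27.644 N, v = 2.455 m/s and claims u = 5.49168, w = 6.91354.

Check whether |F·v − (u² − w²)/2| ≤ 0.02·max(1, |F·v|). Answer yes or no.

no

F·v = (-27.644)×2.455 = -67.86602 W.
(u² − w²)/2 = (30.15855 − 47.79704)/2 = -8.81924 W.
|Δ| = 59.04678;  2% of max(1, |F·v|) = 1.35732.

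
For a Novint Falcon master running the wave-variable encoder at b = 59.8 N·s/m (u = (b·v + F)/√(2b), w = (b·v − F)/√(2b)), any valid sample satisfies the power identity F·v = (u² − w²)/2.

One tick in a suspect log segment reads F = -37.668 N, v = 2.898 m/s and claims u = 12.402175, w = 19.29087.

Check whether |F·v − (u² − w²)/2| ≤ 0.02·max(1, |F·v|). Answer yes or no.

F·v = (-37.668)×2.898 = -109.161864 W.
(u² − w²)/2 = (153.813945 − 372.137665)/2 = -109.161860 W.
|Δ| = 0.000004;  2% of max(1, |F·v|) = 2.183237.

yes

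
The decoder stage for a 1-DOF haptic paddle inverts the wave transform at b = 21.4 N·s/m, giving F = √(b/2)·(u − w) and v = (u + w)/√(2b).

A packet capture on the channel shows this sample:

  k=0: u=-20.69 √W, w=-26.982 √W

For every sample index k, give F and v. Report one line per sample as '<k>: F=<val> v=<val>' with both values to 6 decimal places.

0: F=20.581670 v=-7.286878

k=0: u−w=6.292000, u+w=-47.672000; √(b/2)=3.271085, √(2b)=6.542171; F=3.271085×6.292=20.581670, v=-47.672000/6.542171=-7.286878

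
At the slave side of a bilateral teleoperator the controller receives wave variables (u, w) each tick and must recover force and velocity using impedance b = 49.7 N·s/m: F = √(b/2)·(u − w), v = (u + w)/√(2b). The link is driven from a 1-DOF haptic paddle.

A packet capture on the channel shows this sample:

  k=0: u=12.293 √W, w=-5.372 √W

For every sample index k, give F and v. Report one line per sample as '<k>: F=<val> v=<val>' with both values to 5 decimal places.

0: F=88.05963 v=0.69419

k=0: u−w=17.66500, u+w=6.92100; √(b/2)=4.98498, √(2b)=9.96995; F=4.98498×17.665=88.05963, v=6.92100/9.96995=0.69419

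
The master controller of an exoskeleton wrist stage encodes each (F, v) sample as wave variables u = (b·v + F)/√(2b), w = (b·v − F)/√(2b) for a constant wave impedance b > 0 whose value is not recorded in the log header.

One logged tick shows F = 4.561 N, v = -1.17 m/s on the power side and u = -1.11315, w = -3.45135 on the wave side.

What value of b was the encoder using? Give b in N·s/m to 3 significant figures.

u + w = -4.56450;  u + w = √(2b)·v, so √(2b) = -4.56450/(-1.17) = 3.90128.
b = (√(2b))²/2 = 15.22000/2 = 7.61000.
(Check via u − w = 2F/√(2b): u − w = 2.33820, 2F/√(2b) = 2.33821.)

b = 7.61 N·s/m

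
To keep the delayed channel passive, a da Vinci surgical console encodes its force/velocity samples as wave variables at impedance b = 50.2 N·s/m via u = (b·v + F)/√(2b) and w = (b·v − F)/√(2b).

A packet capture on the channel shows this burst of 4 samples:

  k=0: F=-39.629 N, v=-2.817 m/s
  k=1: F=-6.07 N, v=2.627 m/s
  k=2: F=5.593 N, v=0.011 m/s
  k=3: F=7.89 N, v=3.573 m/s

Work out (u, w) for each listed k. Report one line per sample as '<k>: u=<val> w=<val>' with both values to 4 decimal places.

0: u=-18.0681 w=-10.1581
1: u=12.5555 w=13.7670
2: u=0.6133 w=-0.5031
3: u=18.6881 w=17.1133

k=0: b·v=50.2×(-2.817)=-141.4134; √(2b)=10.0200; u=(-141.4134+(-39.629))/10.0200=-18.0681, w=(-141.4134−(-39.629))/10.0200=-10.1581
k=1: b·v=50.2×2.627=131.8754; √(2b)=10.0200; u=(131.8754+(-6.07))/10.0200=12.5555, w=(131.8754−(-6.07))/10.0200=13.7670
k=2: b·v=50.2×0.011=0.5522; √(2b)=10.0200; u=(0.5522+5.593)/10.0200=0.6133, w=(0.5522−5.593)/10.0200=-0.5031
k=3: b·v=50.2×3.573=179.3646; √(2b)=10.0200; u=(179.3646+7.89)/10.0200=18.6881, w=(179.3646−7.89)/10.0200=17.1133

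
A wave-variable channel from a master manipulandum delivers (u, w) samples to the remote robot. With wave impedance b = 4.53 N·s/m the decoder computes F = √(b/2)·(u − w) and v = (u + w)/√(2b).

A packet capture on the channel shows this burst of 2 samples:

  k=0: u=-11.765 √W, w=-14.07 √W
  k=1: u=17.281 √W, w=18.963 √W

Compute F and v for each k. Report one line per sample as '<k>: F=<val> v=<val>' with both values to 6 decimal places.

0: F=3.469006 v=-8.583104
1: F=-2.531396 v=12.041262

k=0: u−w=2.305000, u+w=-25.835000; √(b/2)=1.504992, √(2b)=3.009983; F=1.504992×2.305=3.469006, v=-25.835000/3.009983=-8.583104
k=1: u−w=-1.682000, u+w=36.244000; √(b/2)=1.504992, √(2b)=3.009983; F=1.504992×(-1.682)=-2.531396, v=36.244000/3.009983=12.041262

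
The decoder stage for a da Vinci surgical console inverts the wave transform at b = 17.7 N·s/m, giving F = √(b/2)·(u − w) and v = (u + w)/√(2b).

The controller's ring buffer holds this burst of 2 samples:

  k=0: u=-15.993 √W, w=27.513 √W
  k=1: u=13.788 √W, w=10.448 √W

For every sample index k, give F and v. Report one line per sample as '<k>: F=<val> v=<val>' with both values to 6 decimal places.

k=0: u−w=-43.506000, u+w=11.520000; √(b/2)=2.974895, √(2b)=5.949790; F=2.974895×(-43.506)=-129.425780, v=11.520000/5.949790=1.936203
k=1: u−w=3.340000, u+w=24.236000; √(b/2)=2.974895, √(2b)=5.949790; F=2.974895×3.34=9.936149, v=24.236000/5.949790=4.073421

0: F=-129.425780 v=1.936203
1: F=9.936149 v=4.073421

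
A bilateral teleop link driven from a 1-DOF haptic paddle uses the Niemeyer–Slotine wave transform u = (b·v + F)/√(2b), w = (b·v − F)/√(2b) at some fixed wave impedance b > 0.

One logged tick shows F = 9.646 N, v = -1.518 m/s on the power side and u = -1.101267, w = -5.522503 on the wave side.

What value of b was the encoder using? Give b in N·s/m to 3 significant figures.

u + w = -6.623770;  u + w = √(2b)·v, so √(2b) = -6.623770/(-1.518) = 4.363485.
b = (√(2b))²/2 = 19.040000/2 = 9.520000.
(Check via u − w = 2F/√(2b): u − w = 4.421236, 2F/√(2b) = 4.421237.)

b = 9.52 N·s/m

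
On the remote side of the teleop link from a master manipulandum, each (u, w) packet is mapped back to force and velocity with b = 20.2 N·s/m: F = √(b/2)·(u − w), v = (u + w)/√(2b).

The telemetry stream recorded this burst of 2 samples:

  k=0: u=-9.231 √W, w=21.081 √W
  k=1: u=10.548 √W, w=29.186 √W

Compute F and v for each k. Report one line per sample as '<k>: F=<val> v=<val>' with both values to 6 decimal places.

k=0: u−w=-30.312000, u+w=11.850000; √(b/2)=3.178050, √(2b)=6.356099; F=3.178050×(-30.312)=-96.333043, v=11.850000/6.356099=1.864351
k=1: u−w=-18.638000, u+w=39.734000; √(b/2)=3.178050, √(2b)=6.356099; F=3.178050×(-18.638)=-59.232491, v=39.734000/6.356099=6.251318

0: F=-96.333043 v=1.864351
1: F=-59.232491 v=6.251318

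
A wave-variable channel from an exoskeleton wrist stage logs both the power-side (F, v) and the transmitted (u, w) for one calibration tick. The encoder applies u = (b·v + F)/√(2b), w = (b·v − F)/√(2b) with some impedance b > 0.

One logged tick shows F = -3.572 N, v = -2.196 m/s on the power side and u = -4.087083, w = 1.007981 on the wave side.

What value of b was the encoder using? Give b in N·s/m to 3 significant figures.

u + w = -3.079102;  u + w = √(2b)·v, so √(2b) = -3.079102/(-2.196) = 1.402141.
b = (√(2b))²/2 = 1.966000/2 = 0.983000.
(Check via u − w = 2F/√(2b): u − w = -5.095064, 2F/√(2b) = -5.095065.)

b = 0.983 N·s/m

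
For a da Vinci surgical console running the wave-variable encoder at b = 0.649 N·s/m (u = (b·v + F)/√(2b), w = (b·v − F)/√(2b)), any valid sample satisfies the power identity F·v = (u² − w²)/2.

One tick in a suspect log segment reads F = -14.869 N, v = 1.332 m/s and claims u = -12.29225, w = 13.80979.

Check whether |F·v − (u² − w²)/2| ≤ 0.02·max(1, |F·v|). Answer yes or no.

F·v = (-14.869)×1.332 = -19.80551 W.
(u² − w²)/2 = (151.09941 − 190.71030)/2 = -19.80544 W.
|Δ| = 0.00006;  2% of max(1, |F·v|) = 0.39611.

yes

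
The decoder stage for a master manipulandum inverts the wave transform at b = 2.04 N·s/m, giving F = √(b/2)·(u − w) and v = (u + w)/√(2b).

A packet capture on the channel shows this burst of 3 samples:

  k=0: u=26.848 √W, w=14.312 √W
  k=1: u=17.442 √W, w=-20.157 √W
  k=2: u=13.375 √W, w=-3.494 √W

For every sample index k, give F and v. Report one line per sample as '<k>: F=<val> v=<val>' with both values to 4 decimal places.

k=0: u−w=12.5360, u+w=41.1600; √(b/2)=1.0100, √(2b)=2.0199; F=1.0100×12.536=12.6607, v=41.1600/2.0199=20.3772
k=1: u−w=37.5990, u+w=-2.7150; √(b/2)=1.0100, √(2b)=2.0199; F=1.0100×37.599=37.9731, v=-2.7150/2.0199=-1.3441
k=2: u−w=16.8690, u+w=9.8810; √(b/2)=1.0100, √(2b)=2.0199; F=1.0100×16.869=17.0369, v=9.8810/2.0199=4.8918

0: F=12.6607 v=20.3772
1: F=37.9731 v=-1.3441
2: F=17.0369 v=4.8918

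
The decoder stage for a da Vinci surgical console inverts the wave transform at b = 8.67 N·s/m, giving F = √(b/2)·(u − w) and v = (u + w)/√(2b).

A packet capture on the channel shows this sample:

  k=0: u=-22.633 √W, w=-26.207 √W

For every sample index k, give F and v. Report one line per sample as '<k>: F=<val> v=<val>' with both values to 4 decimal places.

k=0: u−w=3.5740, u+w=-48.8400; √(b/2)=2.0821, √(2b)=4.1641; F=2.0821×3.574=7.4413, v=-48.8400/4.1641=-11.7287

0: F=7.4413 v=-11.7287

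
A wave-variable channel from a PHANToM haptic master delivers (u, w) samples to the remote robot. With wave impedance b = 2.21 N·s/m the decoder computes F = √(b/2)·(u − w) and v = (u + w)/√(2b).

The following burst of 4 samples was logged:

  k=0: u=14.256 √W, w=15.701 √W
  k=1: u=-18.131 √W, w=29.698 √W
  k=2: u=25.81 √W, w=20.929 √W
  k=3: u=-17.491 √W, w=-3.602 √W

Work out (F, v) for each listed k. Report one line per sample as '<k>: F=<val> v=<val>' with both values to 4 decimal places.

0: F=-1.5190 v=14.2491
1: F=-50.2774 v=5.5019
2: F=5.1309 v=22.2315
3: F=-14.6000 v=-10.0329

k=0: u−w=-1.4450, u+w=29.9570; √(b/2)=1.0512, √(2b)=2.1024; F=1.0512×(-1.445)=-1.5190, v=29.9570/2.1024=14.2491
k=1: u−w=-47.8290, u+w=11.5670; √(b/2)=1.0512, √(2b)=2.1024; F=1.0512×(-47.829)=-50.2774, v=11.5670/2.1024=5.5019
k=2: u−w=4.8810, u+w=46.7390; √(b/2)=1.0512, √(2b)=2.1024; F=1.0512×4.881=5.1309, v=46.7390/2.1024=22.2315
k=3: u−w=-13.8890, u+w=-21.0930; √(b/2)=1.0512, √(2b)=2.1024; F=1.0512×(-13.889)=-14.6000, v=-21.0930/2.1024=-10.0329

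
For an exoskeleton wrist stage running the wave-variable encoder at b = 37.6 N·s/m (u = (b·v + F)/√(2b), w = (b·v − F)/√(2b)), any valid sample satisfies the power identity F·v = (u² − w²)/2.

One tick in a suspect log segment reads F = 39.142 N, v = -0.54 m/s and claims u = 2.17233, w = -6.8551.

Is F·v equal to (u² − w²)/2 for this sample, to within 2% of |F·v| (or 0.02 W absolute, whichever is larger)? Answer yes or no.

F·v = 39.142×(-0.54) = -21.13668 W.
(u² − w²)/2 = (4.71902 − 46.99240)/2 = -21.13669 W.
|Δ| = 0.00001;  2% of max(1, |F·v|) = 0.42273.

yes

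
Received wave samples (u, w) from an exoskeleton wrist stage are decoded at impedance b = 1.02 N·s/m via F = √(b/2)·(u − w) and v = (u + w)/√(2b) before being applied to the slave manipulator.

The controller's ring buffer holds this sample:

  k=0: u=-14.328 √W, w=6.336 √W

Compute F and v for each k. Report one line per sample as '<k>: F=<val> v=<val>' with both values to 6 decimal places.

k=0: u−w=-20.664000, u+w=-7.992000; √(b/2)=0.714143, √(2b)=1.428286; F=0.714143×(-20.664)=-14.757048, v=-7.992000/1.428286=-5.595519

0: F=-14.757048 v=-5.595519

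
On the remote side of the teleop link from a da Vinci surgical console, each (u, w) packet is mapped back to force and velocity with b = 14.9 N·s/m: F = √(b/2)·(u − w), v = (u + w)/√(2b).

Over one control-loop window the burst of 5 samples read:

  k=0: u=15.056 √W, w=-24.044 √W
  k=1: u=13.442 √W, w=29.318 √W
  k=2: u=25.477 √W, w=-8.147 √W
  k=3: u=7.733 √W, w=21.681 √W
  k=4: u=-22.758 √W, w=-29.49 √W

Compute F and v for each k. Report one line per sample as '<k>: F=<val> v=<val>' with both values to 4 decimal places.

0: F=106.7222 v=-1.6465
1: F=-43.3330 v=7.8330
2: F=91.7757 v=3.1746
3: F=-38.0706 v=5.3882
4: F=18.3748 v=-9.5711

k=0: u−w=39.1000, u+w=-8.9880; √(b/2)=2.7295, √(2b)=5.4589; F=2.7295×39.1=106.7222, v=-8.9880/5.4589=-1.6465
k=1: u−w=-15.8760, u+w=42.7600; √(b/2)=2.7295, √(2b)=5.4589; F=2.7295×(-15.876)=-43.3330, v=42.7600/5.4589=7.8330
k=2: u−w=33.6240, u+w=17.3300; √(b/2)=2.7295, √(2b)=5.4589; F=2.7295×33.624=91.7757, v=17.3300/5.4589=3.1746
k=3: u−w=-13.9480, u+w=29.4140; √(b/2)=2.7295, √(2b)=5.4589; F=2.7295×(-13.948)=-38.0706, v=29.4140/5.4589=5.3882
k=4: u−w=6.7320, u+w=-52.2480; √(b/2)=2.7295, √(2b)=5.4589; F=2.7295×6.732=18.3748, v=-52.2480/5.4589=-9.5711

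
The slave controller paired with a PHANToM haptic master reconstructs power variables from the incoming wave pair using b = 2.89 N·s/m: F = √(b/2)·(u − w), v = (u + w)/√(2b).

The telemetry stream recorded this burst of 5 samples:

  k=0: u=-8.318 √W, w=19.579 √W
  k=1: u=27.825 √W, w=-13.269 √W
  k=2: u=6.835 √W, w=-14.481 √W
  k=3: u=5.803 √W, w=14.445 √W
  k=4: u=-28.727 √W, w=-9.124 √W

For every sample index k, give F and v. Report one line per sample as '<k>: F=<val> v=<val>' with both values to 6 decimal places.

k=0: u−w=-27.897000, u+w=11.261000; √(b/2)=1.202082, √(2b)=2.404163; F=1.202082×(-27.897)=-33.534468, v=11.261000/2.404163=4.683959
k=1: u−w=41.094000, u+w=14.556000; √(b/2)=1.202082, √(2b)=2.404163; F=1.202082×41.094=49.398338, v=14.556000/2.404163=6.054498
k=2: u−w=21.316000, u+w=-7.646000; √(b/2)=1.202082, √(2b)=2.404163; F=1.202082×21.316=25.623570, v=-7.646000/2.404163=-3.180317
k=3: u−w=-8.642000, u+w=20.248000; √(b/2)=1.202082, √(2b)=2.404163; F=1.202082×(-8.642)=-10.388389, v=20.248000/2.404163=8.422058
k=4: u−w=-19.603000, u+w=-37.851000; √(b/2)=1.202082, √(2b)=2.404163; F=1.202082×(-19.603)=-23.564404, v=-37.851000/2.404163=-15.743940

0: F=-33.534468 v=4.683959
1: F=49.398338 v=6.054498
2: F=25.623570 v=-3.180317
3: F=-10.388389 v=8.422058
4: F=-23.564404 v=-15.743940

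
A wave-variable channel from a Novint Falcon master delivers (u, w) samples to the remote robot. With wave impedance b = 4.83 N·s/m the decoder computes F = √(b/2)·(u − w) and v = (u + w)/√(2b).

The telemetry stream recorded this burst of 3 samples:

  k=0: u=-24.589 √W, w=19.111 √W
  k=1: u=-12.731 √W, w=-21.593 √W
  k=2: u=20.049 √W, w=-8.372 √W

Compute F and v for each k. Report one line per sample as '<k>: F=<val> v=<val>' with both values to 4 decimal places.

0: F=-67.9110 v=-1.7625
1: F=13.7718 v=-11.0436
2: F=44.1670 v=3.7570

k=0: u−w=-43.7000, u+w=-5.4780; √(b/2)=1.5540, √(2b)=3.1081; F=1.5540×(-43.7)=-67.9110, v=-5.4780/3.1081=-1.7625
k=1: u−w=8.8620, u+w=-34.3240; √(b/2)=1.5540, √(2b)=3.1081; F=1.5540×8.862=13.7718, v=-34.3240/3.1081=-11.0436
k=2: u−w=28.4210, u+w=11.6770; √(b/2)=1.5540, √(2b)=3.1081; F=1.5540×28.421=44.1670, v=11.6770/3.1081=3.7570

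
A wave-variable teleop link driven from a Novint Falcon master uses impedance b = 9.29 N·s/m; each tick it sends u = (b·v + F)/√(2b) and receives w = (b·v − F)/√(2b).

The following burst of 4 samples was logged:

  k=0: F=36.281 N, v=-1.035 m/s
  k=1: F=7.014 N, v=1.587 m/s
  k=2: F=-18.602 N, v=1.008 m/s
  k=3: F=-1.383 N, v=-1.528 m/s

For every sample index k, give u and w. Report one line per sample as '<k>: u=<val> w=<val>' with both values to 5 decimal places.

0: u=6.18632 w=-10.64764
1: u=5.04755 w=1.79314
2: u=-2.14309 w=6.48802
3: u=-3.61403 w=-2.97234

k=0: b·v=9.29×(-1.035)=-9.61515; √(2b)=4.31045; u=(-9.61515+36.281)/4.31045=6.18632, w=(-9.61515−36.281)/4.31045=-10.64764
k=1: b·v=9.29×1.587=14.74323; √(2b)=4.31045; u=(14.74323+7.014)/4.31045=5.04755, w=(14.74323−7.014)/4.31045=1.79314
k=2: b·v=9.29×1.008=9.36432; √(2b)=4.31045; u=(9.36432+(-18.602))/4.31045=-2.14309, w=(9.36432−(-18.602))/4.31045=6.48802
k=3: b·v=9.29×(-1.528)=-14.19512; √(2b)=4.31045; u=(-14.19512+(-1.383))/4.31045=-3.61403, w=(-14.19512−(-1.383))/4.31045=-2.97234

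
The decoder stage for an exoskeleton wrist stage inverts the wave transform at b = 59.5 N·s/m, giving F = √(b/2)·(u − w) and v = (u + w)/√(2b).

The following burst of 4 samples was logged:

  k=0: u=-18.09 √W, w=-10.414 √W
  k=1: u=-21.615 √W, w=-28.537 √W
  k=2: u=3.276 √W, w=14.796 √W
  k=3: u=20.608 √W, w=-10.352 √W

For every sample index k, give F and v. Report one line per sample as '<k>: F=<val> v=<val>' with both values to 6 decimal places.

0: F=-41.867637 v=-2.612957
1: F=37.755053 v=-4.597426
2: F=-62.834182 v=1.656658
3: F=168.866864 v=0.940166

k=0: u−w=-7.676000, u+w=-28.504000; √(b/2)=5.454356, √(2b)=10.908712; F=5.454356×(-7.676)=-41.867637, v=-28.504000/10.908712=-2.612957
k=1: u−w=6.922000, u+w=-50.152000; √(b/2)=5.454356, √(2b)=10.908712; F=5.454356×6.922=37.755053, v=-50.152000/10.908712=-4.597426
k=2: u−w=-11.520000, u+w=18.072000; √(b/2)=5.454356, √(2b)=10.908712; F=5.454356×(-11.52)=-62.834182, v=18.072000/10.908712=1.656658
k=3: u−w=30.960000, u+w=10.256000; √(b/2)=5.454356, √(2b)=10.908712; F=5.454356×30.96=168.866864, v=10.256000/10.908712=0.940166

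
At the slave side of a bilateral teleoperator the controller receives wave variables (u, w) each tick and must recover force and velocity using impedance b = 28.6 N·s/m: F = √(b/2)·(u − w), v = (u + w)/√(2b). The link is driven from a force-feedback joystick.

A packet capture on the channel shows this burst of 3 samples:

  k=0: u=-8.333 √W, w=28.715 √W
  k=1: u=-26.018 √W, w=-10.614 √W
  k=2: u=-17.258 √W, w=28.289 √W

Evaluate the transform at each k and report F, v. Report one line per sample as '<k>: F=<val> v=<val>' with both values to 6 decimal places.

0: F=-140.098275 v=2.694938
1: F=-58.250751 v=-4.843537
2: F=-172.237533 v=1.458535

k=0: u−w=-37.048000, u+w=20.382000; √(b/2)=3.781534, √(2b)=7.563068; F=3.781534×(-37.048)=-140.098275, v=20.382000/7.563068=2.694938
k=1: u−w=-15.404000, u+w=-36.632000; √(b/2)=3.781534, √(2b)=7.563068; F=3.781534×(-15.404)=-58.250751, v=-36.632000/7.563068=-4.843537
k=2: u−w=-45.547000, u+w=11.031000; √(b/2)=3.781534, √(2b)=7.563068; F=3.781534×(-45.547)=-172.237533, v=11.031000/7.563068=1.458535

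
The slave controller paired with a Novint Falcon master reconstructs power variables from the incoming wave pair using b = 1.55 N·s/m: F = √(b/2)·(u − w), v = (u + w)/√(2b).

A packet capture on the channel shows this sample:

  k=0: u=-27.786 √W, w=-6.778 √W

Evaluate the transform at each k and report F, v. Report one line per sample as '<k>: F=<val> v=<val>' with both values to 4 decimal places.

k=0: u−w=-21.0080, u+w=-34.5640; √(b/2)=0.8803, √(2b)=1.7607; F=0.8803×(-21.008)=-18.4942, v=-34.5640/1.7607=-19.6310

0: F=-18.4942 v=-19.6310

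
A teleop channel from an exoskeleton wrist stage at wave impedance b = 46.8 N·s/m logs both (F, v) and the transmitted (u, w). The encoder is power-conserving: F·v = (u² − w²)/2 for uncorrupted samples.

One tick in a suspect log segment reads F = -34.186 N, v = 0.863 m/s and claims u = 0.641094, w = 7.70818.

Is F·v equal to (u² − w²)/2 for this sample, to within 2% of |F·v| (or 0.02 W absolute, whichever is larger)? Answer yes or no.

yes

F·v = (-34.186)×0.863 = -29.502518 W.
(u² − w²)/2 = (0.411002 − 59.416039)/2 = -29.502519 W.
|Δ| = 0.000001;  2% of max(1, |F·v|) = 0.590050.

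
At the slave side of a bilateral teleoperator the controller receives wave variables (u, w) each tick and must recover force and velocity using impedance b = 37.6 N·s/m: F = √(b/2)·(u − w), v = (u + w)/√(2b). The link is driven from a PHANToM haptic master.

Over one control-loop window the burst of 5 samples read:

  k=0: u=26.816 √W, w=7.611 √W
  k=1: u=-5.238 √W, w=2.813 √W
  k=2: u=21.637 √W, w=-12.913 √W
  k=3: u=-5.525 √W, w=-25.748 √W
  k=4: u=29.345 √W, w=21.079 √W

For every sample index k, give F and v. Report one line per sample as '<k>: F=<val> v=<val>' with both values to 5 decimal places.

0: F=83.27090 v=3.97000
1: F=-34.90830 v=-0.27964
2: F=149.80523 v=1.00602
3: F=87.68484 v=-3.60629
4: F=35.84052 v=5.81471

k=0: u−w=19.20500, u+w=34.42700; √(b/2)=4.33590, √(2b)=8.67179; F=4.33590×19.205=83.27090, v=34.42700/8.67179=3.97000
k=1: u−w=-8.05100, u+w=-2.42500; √(b/2)=4.33590, √(2b)=8.67179; F=4.33590×(-8.051)=-34.90830, v=-2.42500/8.67179=-0.27964
k=2: u−w=34.55000, u+w=8.72400; √(b/2)=4.33590, √(2b)=8.67179; F=4.33590×34.55=149.80523, v=8.72400/8.67179=1.00602
k=3: u−w=20.22300, u+w=-31.27300; √(b/2)=4.33590, √(2b)=8.67179; F=4.33590×20.223=87.68484, v=-31.27300/8.67179=-3.60629
k=4: u−w=8.26600, u+w=50.42400; √(b/2)=4.33590, √(2b)=8.67179; F=4.33590×8.266=35.84052, v=50.42400/8.67179=5.81471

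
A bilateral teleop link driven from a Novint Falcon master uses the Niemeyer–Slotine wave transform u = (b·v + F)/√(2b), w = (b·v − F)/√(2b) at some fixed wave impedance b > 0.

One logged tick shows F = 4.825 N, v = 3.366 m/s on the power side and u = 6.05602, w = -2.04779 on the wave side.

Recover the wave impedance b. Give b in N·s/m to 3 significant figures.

b = 0.709 N·s/m

u + w = 4.00823;  u + w = √(2b)·v, so √(2b) = 4.00823/3.366 = 1.19080.
b = (√(2b))²/2 = 1.41800/2 = 0.70900.
(Check via u − w = 2F/√(2b): u − w = 8.10381, 2F/√(2b) = 8.10380.)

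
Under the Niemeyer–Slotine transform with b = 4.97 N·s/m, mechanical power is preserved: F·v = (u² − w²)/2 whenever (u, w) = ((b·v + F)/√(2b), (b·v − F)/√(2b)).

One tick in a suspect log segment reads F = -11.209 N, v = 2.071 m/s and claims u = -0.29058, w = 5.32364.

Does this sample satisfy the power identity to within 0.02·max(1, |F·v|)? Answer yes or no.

F·v = (-11.209)×2.071 = -23.21384 W.
(u² − w²)/2 = (0.08444 − 28.34114)/2 = -14.12835 W.
|Δ| = 9.08549;  2% of max(1, |F·v|) = 0.46428.

no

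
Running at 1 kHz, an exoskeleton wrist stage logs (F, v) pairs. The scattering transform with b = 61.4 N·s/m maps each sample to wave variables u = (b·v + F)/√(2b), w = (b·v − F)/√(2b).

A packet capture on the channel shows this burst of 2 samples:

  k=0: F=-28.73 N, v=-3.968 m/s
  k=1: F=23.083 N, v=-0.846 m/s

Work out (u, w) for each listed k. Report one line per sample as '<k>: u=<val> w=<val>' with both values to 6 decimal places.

0: u=-24.578334 w=-19.393122
1: u=-2.604463 w=-6.770500

k=0: b·v=61.4×(-3.968)=-243.635200; √(2b)=11.081516; u=(-243.635200+(-28.73))/11.081516=-24.578334, w=(-243.635200−(-28.73))/11.081516=-19.393122
k=1: b·v=61.4×(-0.846)=-51.944400; √(2b)=11.081516; u=(-51.944400+23.083)/11.081516=-2.604463, w=(-51.944400−23.083)/11.081516=-6.770500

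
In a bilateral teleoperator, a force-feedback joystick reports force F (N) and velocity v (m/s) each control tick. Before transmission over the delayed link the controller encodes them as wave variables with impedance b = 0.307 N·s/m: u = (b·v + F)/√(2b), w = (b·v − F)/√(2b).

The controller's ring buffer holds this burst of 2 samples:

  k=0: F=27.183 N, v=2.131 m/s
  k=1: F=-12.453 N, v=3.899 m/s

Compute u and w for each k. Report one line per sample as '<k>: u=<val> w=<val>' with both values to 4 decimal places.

0: u=35.5256 w=-33.8558
1: u=-14.3648 w=17.4200

k=0: b·v=0.307×2.131=0.6542; √(2b)=0.7836; u=(0.6542+27.183)/0.7836=35.5256, w=(0.6542−27.183)/0.7836=-33.8558
k=1: b·v=0.307×3.899=1.1970; √(2b)=0.7836; u=(1.1970+(-12.453))/0.7836=-14.3648, w=(1.1970−(-12.453))/0.7836=17.4200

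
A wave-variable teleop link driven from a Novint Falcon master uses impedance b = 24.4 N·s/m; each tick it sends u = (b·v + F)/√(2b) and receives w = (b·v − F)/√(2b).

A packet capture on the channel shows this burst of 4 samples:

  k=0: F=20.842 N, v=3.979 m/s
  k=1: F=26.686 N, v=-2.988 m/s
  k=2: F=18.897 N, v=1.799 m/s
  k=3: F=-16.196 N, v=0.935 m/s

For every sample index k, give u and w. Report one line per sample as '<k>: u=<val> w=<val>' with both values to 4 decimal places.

0: u=16.8816 w=10.9145
1: u=-6.6165 w=-14.2567
2: u=8.9887 w=3.5785
3: u=0.9474 w=5.5843

k=0: b·v=24.4×3.979=97.0876; √(2b)=6.9857; u=(97.0876+20.842)/6.9857=16.8816, w=(97.0876−20.842)/6.9857=10.9145
k=1: b·v=24.4×(-2.988)=-72.9072; √(2b)=6.9857; u=(-72.9072+26.686)/6.9857=-6.6165, w=(-72.9072−26.686)/6.9857=-14.2567
k=2: b·v=24.4×1.799=43.8956; √(2b)=6.9857; u=(43.8956+18.897)/6.9857=8.9887, w=(43.8956−18.897)/6.9857=3.5785
k=3: b·v=24.4×0.935=22.8140; √(2b)=6.9857; u=(22.8140+(-16.196))/6.9857=0.9474, w=(22.8140−(-16.196))/6.9857=5.5843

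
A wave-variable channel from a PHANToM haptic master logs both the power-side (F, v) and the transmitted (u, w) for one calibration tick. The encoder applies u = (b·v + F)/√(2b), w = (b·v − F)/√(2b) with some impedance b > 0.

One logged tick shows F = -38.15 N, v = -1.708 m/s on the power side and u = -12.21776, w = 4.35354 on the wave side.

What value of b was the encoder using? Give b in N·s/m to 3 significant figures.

u + w = -7.86422;  u + w = √(2b)·v, so √(2b) = -7.86422/(-1.708) = 4.60434.
b = (√(2b))²/2 = 21.19999/2 = 10.59999.
(Check via u − w = 2F/√(2b): u − w = -16.57130, 2F/√(2b) = -16.57131.)

b = 10.6 N·s/m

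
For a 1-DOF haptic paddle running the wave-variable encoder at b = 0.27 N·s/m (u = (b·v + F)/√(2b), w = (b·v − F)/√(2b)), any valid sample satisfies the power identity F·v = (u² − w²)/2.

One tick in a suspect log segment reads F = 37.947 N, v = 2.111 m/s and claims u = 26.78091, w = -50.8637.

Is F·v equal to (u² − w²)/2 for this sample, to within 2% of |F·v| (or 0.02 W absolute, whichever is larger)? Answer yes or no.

no

F·v = 37.947×2.111 = 80.10612 W.
(u² − w²)/2 = (717.21714 − 2587.11598)/2 = -934.94942 W.
|Δ| = 1015.05554;  2% of max(1, |F·v|) = 1.60212.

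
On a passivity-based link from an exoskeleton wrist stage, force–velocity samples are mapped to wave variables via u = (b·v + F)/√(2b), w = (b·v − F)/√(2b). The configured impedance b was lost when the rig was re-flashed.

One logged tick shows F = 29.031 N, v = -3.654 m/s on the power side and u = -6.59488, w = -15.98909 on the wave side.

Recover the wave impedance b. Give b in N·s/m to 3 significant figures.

u + w = -22.58397;  u + w = √(2b)·v, so √(2b) = -22.58397/(-3.654) = 6.18062.
b = (√(2b))²/2 = 38.20001/2 = 19.10001.
(Check via u − w = 2F/√(2b): u − w = 9.39421, 2F/√(2b) = 9.39421.)

b = 19.1 N·s/m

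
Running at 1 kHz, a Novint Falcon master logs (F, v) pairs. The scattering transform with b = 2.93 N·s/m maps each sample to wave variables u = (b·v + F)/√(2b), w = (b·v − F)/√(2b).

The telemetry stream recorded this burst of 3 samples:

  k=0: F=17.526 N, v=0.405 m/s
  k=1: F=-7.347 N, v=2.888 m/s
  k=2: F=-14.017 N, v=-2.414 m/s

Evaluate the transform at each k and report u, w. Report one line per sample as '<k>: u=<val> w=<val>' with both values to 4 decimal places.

k=0: b·v=2.93×0.405=1.1867; √(2b)=2.4207; u=(1.1867+17.526)/2.4207=7.7301, w=(1.1867−17.526)/2.4207=-6.7497
k=1: b·v=2.93×2.888=8.4618; √(2b)=2.4207; u=(8.4618+(-7.347))/2.4207=0.4605, w=(8.4618−(-7.347))/2.4207=6.5306
k=2: b·v=2.93×(-2.414)=-7.0730; √(2b)=2.4207; u=(-7.0730+(-14.017))/2.4207=-8.7122, w=(-7.0730−(-14.017))/2.4207=2.8685

0: u=7.7301 w=-6.7497
1: u=0.4605 w=6.5306
2: u=-8.7122 w=2.8685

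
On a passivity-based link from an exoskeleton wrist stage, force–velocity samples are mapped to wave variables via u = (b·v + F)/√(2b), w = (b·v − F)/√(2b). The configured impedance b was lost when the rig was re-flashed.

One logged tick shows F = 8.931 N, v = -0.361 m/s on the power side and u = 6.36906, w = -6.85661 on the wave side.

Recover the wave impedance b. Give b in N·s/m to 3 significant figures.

b = 0.912 N·s/m

u + w = -0.487550;  u + w = √(2b)·v, so √(2b) = -0.487550/(-0.361) = 1.350554.
b = (√(2b))²/2 = 1.823996/2 = 0.911998.
(Check via u − w = 2F/√(2b): u − w = 13.225670, 2F/√(2b) = 13.225684.)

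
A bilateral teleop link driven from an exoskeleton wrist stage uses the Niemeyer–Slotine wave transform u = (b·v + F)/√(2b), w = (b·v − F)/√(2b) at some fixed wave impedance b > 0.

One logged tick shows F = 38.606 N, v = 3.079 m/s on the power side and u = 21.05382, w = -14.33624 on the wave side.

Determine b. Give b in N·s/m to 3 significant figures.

b = 2.38 N·s/m

u + w = 6.7176;  u + w = √(2b)·v, so √(2b) = 6.7176/3.079 = 2.1817.
b = (√(2b))²/2 = 4.7600/2 = 2.3800.
(Check via u − w = 2F/√(2b): u − w = 35.3901, 2F/√(2b) = 35.3901.)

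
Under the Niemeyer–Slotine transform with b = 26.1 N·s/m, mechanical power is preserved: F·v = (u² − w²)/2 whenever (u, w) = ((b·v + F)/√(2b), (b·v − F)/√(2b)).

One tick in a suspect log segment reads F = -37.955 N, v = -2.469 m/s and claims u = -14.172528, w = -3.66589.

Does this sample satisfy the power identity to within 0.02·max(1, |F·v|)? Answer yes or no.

F·v = (-37.955)×(-2.469) = 93.710895 W.
(u² − w²)/2 = (200.860550 − 13.438749)/2 = 93.710900 W.
|Δ| = 0.000005;  2% of max(1, |F·v|) = 1.874218.

yes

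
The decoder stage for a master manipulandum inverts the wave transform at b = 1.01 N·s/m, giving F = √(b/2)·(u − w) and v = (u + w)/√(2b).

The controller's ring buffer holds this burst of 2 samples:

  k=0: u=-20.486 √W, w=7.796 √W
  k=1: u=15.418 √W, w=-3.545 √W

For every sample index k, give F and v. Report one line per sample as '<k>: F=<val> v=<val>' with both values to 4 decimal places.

k=0: u−w=-28.2820, u+w=-12.6900; √(b/2)=0.7106, √(2b)=1.4213; F=0.7106×(-28.282)=-20.0981, v=-12.6900/1.4213=-8.9287
k=1: u−w=18.9630, u+w=11.8730; √(b/2)=0.7106, √(2b)=1.4213; F=0.7106×18.963=13.4757, v=11.8730/1.4213=8.3538

0: F=-20.0981 v=-8.9287
1: F=13.4757 v=8.3538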